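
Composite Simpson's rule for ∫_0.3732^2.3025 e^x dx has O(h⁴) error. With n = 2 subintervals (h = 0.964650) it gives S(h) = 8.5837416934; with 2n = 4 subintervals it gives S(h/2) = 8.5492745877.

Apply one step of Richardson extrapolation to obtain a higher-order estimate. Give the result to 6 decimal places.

8.546977

Method order is 4; weight 2^4 = 16.
Weighted: 136.7883934032 − 8.5837416934 = 128.2046517098
R = 128.2046517098/15 = 8.5469767807
Shift from A(h/2): −0.0022978070.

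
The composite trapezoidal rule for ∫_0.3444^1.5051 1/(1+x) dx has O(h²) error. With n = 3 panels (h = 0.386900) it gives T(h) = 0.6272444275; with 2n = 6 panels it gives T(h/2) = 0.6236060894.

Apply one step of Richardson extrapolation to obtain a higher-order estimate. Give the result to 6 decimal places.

0.622393

Order 2 gives 2^r = 4 and 2^r − 1 = 3.
Weighted: 2.4944243576 − 0.6272444275 = 1.8671799301
Extrapolated: 1.8671799301 / 3 = 0.6223933100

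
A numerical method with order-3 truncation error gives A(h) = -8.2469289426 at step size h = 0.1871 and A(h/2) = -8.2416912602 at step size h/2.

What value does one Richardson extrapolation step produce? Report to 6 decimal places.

Method order is 3; weight 2^3 = 8.
Numerator 8×A(h/2) − A(h) = 8×(-8.2416912602) − (-8.2469289426) = -57.6866011390
Divide by 2^3 − 1 = 7.
(-57.6866011390) ÷ 7 = -8.2409430199
Gap between inputs: 5.238e-03; correction applied: +0.0007482403.

-8.240943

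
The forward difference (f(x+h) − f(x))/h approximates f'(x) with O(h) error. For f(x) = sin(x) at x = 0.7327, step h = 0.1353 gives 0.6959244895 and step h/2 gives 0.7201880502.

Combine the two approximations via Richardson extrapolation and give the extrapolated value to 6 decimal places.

0.744452

Leading term ∝ h^1; use weight 2 = 2^1.
2×0.7201880502 = 1.4403761004; 1.4403761004 − 0.6959244895 = 0.7444516109
Denominator 2 − 1 = 1.
Extrapolated: 0.7444516109 / 1 = 0.7444516109
Shift from A(h/2): +0.0242635607.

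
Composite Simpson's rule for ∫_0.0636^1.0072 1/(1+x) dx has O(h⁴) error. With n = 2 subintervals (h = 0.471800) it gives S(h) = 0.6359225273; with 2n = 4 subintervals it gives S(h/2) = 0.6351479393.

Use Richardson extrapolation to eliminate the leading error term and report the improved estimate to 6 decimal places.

With r = 4 the leading error scales as h^4, so the weight is 2^4 = 16.
Weighted: 10.1623670288 − 0.6359225273 = 9.5264445015
9.5264445015 ÷ 15 = 0.6350963001

0.635096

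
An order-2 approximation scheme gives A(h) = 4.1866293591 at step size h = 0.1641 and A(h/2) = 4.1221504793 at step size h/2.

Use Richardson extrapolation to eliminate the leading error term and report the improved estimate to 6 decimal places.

4.100658

Method order is 2; weight 2^2 = 4.
Weighted: 16.4886019172 − 4.1866293591 = 12.3019725581
Extrapolated: 12.3019725581 / 3 = 4.1006575194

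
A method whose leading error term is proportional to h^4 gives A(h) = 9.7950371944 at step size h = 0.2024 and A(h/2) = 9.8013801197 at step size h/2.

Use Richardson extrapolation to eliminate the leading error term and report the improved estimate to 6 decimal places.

r = 4, so 2^r = 16.
2^4*A(h/2) = 156.8220819152; minus A(h) gives 147.0270447208.
(16*9.8013801197 − 9.7950371944)/(16 − 1) = 9.8018029814

9.801803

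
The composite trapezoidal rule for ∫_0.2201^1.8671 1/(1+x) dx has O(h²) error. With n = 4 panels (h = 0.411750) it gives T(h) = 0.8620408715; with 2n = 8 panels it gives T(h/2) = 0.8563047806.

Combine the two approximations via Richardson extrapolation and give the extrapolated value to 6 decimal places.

Leading term ∝ h^2; use weight 4 = 2^2.
4×0.8563047806 − 0.8620408715 = 2.5631782509
R = 2.5631782509/3 = 0.8543927503

0.854393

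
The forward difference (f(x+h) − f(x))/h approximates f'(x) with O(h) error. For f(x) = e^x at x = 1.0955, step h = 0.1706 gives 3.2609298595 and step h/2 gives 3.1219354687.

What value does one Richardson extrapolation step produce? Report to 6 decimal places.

2.982941

r = 1: numerator weight 2, denominator 1.
Weighted: 6.2438709374 − 3.2609298595 = 2.9829410779
Denominator 2 − 1 = 1.
2.9829410779 ÷ 1 = 2.9829410779
Correction |R − A(h/2)| = 1.390e-01; gap |A(h/2) − A(h)| = 1.390e-01.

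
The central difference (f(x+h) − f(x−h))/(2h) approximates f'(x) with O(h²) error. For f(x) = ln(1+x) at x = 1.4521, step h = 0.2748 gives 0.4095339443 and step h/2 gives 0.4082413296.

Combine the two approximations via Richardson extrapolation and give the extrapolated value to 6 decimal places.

Leading term ∝ h^2; use weight 4 = 2^2.
Weighted: 1.6329653184 − 0.4095339443 = 1.2234313741
Denominator 4 − 1 = 3.
Extrapolated: 1.2234313741 / 3 = 0.4078104580
Shift from A(h/2): −0.0004308716.

0.407810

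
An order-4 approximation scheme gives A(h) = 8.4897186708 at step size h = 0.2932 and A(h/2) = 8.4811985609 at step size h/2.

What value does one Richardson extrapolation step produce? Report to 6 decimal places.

The method has order 4: 2^4 = 16.
2^4 × A(h/2) = 135.6991769744; minus A(h) gives 127.2094583036.
Divide by 2^4 − 1 = 15.
Result: 8.4806305536

8.480631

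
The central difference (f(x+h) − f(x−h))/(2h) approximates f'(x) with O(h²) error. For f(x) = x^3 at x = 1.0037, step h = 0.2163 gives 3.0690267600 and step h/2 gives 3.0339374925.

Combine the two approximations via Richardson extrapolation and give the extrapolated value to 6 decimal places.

Error is O(h^2); halving h shrinks it by 2^2 = 4.
2^2×A(h/2) = 12.1357499700; minus A(h) gives 9.0667232100.
R = 9.0667232100/3 = 3.0222410700
Correction |R − A(h/2)| = 1.170e-02; gap |A(h/2) − A(h)| = 3.509e-02.

3.022241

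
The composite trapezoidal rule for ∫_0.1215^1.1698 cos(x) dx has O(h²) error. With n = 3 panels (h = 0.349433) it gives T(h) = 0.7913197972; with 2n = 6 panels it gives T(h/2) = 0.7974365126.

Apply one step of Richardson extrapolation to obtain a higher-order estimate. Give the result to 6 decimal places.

Leading term ∝ h^2; use weight 4 = 2^2.
Weighted: 3.1897460504 − 0.7913197972 = 2.3984262532
(4*0.7974365126 − 0.7913197972)/(4 − 1) = 0.7994754177
Correction |R − A(h/2)| = 2.039e-03; gap |A(h/2) − A(h)| = 6.117e-03.

0.799475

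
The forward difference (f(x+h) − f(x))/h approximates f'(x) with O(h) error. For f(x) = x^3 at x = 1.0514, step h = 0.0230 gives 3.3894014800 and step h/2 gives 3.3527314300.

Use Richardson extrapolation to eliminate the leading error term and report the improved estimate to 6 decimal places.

Leading term ∝ h^1; use weight 2 = 2^1.
Numerator 2·A(h/2) − A(h) = 2·3.3527314300 − 3.3894014800 = 3.3160613800
Extrapolated: 3.3160613800 / 1 = 3.3160613800
Correction |R − A(h/2)| = 3.667e-02; gap |A(h/2) − A(h)| = 3.667e-02.

3.316061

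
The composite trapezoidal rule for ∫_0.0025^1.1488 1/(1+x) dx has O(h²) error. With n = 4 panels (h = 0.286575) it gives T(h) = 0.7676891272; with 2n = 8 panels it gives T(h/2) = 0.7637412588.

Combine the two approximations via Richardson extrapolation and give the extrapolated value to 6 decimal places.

The method has order 2: 2^2 = 4.
Numerator 4*A(h/2) − A(h) = 4*0.7637412588 − 0.7676891272 = 2.2872759080
2.2872759080 ÷ 3 = 0.7624253027
Shift from A(h/2): −0.0013159561.

0.762425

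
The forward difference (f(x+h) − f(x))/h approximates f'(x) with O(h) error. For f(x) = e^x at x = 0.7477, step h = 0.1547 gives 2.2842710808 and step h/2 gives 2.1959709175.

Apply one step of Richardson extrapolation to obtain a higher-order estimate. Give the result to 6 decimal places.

2.107671

Leading term ∝ h^1; use weight 2 = 2^1.
Top: 2(2.1959709175) − (2.2842710808) = 2.1076707542
Divide by 2^1 − 1 = 1.
Extrapolated: 2.1076707542 / 1 = 2.1076707542
Gap between inputs: 8.830e-02; correction applied: −0.0883001633.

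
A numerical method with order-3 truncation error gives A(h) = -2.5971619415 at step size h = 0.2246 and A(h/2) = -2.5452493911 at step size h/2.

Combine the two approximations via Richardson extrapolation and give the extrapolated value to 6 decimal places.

-2.537833

r = 3, so 2^r = 8.
8*(-2.5452493911) = -20.3619951288; (-20.3619951288) − (-2.5971619415) = -17.7648331873
Divide by 2^3 − 1 = 7.
Extrapolated: (-17.7648331873) / 7 = -2.5378333125
Gap between inputs: 5.191e-02; correction applied: +0.0074160786.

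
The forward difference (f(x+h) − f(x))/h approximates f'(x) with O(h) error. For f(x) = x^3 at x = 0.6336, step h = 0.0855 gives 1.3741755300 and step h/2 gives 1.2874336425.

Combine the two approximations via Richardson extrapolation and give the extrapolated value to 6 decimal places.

Order 1 gives 2^r = 2 and 2^r − 1 = 1.
2 × 1.2874336425 = 2.5748672850; subtract 1.3741755300 → 1.2006917550
Denominator 2 − 1 = 1.
1.2006917550 ÷ 1 = 1.2006917550

1.200692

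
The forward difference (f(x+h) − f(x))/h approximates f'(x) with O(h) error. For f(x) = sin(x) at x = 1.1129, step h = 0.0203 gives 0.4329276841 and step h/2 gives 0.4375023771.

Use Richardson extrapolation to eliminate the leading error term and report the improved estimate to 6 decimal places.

Order 1 gives 2^r = 2 and 2^r − 1 = 1.
2^1*A(h/2) = 0.8750047542; minus A(h) gives 0.4420770701.
R = 0.4420770701/1 = 0.4420770701
Shift from A(h/2): +0.0045746930.

0.442077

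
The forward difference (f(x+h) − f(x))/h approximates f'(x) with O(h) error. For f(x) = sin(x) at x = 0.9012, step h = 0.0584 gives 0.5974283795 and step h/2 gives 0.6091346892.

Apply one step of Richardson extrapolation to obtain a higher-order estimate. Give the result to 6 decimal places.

Error is O(h^1); halving h shrinks it by 2^1 = 2.
Numerator 2·A(h/2) − A(h) = 2·0.6091346892 − 0.5974283795 = 0.6208409989
Extrapolated: 0.6208409989 / 1 = 0.6208409989

0.620841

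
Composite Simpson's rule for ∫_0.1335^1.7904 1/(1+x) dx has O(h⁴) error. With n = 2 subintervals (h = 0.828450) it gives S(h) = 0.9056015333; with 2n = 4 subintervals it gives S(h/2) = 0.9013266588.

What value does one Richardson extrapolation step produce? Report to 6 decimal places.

r = 4: numerator weight 16, denominator 15.
16×0.9013266588 − 0.9056015333 = 13.5156250075
Extrapolated: 13.5156250075 / 15 = 0.9010416672
Shift from A(h/2): −0.0002849916.

0.901042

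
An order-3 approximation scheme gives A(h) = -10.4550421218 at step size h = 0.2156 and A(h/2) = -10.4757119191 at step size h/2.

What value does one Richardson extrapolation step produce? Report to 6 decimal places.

-10.478665

r = 3, so 2^r = 8.
8·(-10.4757119191) = -83.8056953528; subtract (-10.4550421218) → -73.3506532310
Denominator 8 − 1 = 7.
Extrapolated: (-73.3506532310) / 7 = -10.4786647473
Shift from A(h/2): −0.0029528282.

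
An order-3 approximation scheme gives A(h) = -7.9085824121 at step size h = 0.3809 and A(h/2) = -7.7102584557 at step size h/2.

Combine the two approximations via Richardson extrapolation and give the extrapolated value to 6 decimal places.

r = 3, so 2^r = 8.
8 × (-7.7102584557) − (-7.9085824121) = -53.7734852335
(-53.7734852335) ÷ 7 = -7.6819264619

-7.681926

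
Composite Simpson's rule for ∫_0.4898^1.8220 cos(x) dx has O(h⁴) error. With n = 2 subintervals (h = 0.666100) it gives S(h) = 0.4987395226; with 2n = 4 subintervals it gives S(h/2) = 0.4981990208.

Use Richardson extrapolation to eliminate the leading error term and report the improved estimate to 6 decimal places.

Method order is 4; weight 2^4 = 16.
16 × 0.4981990208 = 7.9711843328; 7.9711843328 − 0.4987395226 = 7.4724448102
Denominator 16 − 1 = 15.
R = 7.4724448102/15 = 0.4981629873

0.498163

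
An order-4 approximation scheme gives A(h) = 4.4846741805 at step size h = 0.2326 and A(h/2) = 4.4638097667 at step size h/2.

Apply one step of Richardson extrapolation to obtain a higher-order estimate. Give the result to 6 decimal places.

Order 4 gives 2^r = 16 and 2^r − 1 = 15.
Difference of the inputs: 4.4638097667 − 4.4846741805 = -0.0208644138
Divide by 2^4 − 1 = 15: (-0.0208644138)/15 = -0.0013909609
R = A(h/2) + (A(h/2) − A(h))/15 = 4.4638097667 − 0.0013909609 = 4.4624188058
Gap between inputs: 2.086e-02; correction applied: −0.0013909609.

4.462419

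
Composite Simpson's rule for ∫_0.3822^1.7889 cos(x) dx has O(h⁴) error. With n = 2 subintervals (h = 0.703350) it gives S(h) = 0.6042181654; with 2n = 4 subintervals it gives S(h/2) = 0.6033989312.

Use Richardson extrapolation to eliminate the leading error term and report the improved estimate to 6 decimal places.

With r = 4 the leading error scales as h^4, so the weight is 2^4 = 16.
16·0.6033989312 = 9.6543828992; 9.6543828992 − 0.6042181654 = 9.0501647338
Extrapolated: 9.0501647338 / 15 = 0.6033443156
Gap between inputs: 8.192e-04; correction applied: −0.0000546156.

0.603344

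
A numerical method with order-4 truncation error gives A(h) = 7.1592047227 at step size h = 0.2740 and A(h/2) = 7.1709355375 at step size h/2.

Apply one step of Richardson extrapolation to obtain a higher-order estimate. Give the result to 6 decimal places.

7.171718

r = 4, so 2^r = 16.
16×7.1709355375 − 7.1592047227 = 107.5757638773
107.5757638773 ÷ 15 = 7.1717175918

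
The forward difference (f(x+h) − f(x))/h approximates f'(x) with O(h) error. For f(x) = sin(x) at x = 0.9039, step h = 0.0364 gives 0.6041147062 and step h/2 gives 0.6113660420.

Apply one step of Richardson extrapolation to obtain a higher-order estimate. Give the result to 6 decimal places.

r = 1: numerator weight 2, denominator 1.
2^1·A(h/2) = 1.2227320840; minus A(h) gives 0.6186173778.
Divide by 2^1 − 1 = 1.
(2·0.6113660420 − 0.6041147062)/(2 − 1) = 0.6186173778

0.618617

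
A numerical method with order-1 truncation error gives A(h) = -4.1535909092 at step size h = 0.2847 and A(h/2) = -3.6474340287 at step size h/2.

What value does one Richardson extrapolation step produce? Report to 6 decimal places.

r = 1, so 2^r = 2.
2*(-3.6474340287) = -7.2948680574; (-7.2948680574) − (-4.1535909092) = -3.1412771482
Extrapolated: (-3.1412771482) / 1 = -3.1412771482

-3.141277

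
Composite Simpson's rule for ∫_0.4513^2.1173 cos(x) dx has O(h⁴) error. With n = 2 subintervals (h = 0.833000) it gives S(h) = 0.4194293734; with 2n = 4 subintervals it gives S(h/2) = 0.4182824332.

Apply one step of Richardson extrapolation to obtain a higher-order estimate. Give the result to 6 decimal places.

Order 4 gives 2^r = 16 and 2^r − 1 = 15.
Numerator 16 × A(h/2) − A(h) = 16 × 0.4182824332 − 0.4194293734 = 6.2730895578
Divide by 2^4 − 1 = 15.
So the Richardson estimate is 0.4182059705.
Correction |R − A(h/2)| = 7.646e-05; gap |A(h/2) − A(h)| = 1.147e-03.

0.418206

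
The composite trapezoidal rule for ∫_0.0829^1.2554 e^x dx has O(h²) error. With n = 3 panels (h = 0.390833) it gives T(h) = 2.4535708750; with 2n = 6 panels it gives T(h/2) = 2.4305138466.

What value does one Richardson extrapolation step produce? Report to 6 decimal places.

r = 2, so 2^r = 4.
4*2.4305138466 − 2.4535708750 = 7.2684845114
R = 7.2684845114/3 = 2.4228281705
Shift from A(h/2): −0.0076856761.

2.422828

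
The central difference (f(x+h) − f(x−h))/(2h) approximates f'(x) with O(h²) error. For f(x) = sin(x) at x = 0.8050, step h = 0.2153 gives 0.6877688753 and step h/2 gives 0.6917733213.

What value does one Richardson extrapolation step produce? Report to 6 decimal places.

0.693108

Order 2 gives 2^r = 4 and 2^r − 1 = 3.
A(h/2) − A(h) = 0.6917733213 − 0.6877688753 = 0.0040044460
Divide by 2^2 − 1 = 3: 0.0040044460/3 = 0.0013348153
R = 0.6917733213 + 0.0013348153 = 0.6931081366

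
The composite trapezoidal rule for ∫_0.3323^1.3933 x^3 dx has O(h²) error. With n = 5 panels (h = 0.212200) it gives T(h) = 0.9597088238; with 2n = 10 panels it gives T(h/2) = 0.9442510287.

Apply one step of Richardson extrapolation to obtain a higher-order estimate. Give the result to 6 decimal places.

Leading term ∝ h^2; use weight 4 = 2^2.
Numerator 4 × A(h/2) − A(h) = 4 × 0.9442510287 − 0.9597088238 = 2.8172952910
Extrapolated: 2.8172952910 / 3 = 0.9390984303
Shift from A(h/2): −0.0051525984.

0.939098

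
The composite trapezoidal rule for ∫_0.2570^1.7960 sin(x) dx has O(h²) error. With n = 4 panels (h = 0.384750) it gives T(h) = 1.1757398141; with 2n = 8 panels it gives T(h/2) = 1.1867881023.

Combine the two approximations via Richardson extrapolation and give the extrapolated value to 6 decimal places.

r = 2, so 2^r = 4.
A(h/2) − A(h) = 1.1867881023 − 1.1757398141 = 0.0110482882
Divide by 2^2 − 1 = 3: 0.0110482882/3 = 0.0036827627
R = A(h/2) + (A(h/2) − A(h))/3 = 1.1867881023 + 0.0036827627 = 1.1904708650
Shift from A(h/2): +0.0036827627.

1.190471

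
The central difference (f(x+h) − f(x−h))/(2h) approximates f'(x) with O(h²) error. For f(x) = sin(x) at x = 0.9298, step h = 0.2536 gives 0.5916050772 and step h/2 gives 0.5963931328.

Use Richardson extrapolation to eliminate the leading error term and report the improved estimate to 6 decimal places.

0.597989

The method has order 2: 2^2 = 4.
A(h/2) − A(h) = 0.5963931328 − 0.5916050772 = 0.0047880556
Divide by 2^2 − 1 = 3: 0.0047880556/3 = 0.0015960185
R = 0.5963931328 + 0.0015960185 = 0.5979891513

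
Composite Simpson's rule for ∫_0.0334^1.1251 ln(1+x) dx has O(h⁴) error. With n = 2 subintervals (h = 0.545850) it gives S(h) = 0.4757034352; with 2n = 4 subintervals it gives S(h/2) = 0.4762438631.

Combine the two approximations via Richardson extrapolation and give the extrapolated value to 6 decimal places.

0.476280

Error is O(h^4); halving h shrinks it by 2^4 = 16.
Top: 16(0.4762438631) − (0.4757034352) = 7.1441983744
Extrapolated: 7.1441983744 / 15 = 0.4762798916
Shift from A(h/2): +0.0000360285.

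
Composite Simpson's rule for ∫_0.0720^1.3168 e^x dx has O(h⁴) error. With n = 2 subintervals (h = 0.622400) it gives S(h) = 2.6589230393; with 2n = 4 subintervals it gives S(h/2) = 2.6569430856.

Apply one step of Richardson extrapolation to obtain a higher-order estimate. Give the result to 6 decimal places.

r = 4: numerator weight 16, denominator 15.
16 × 2.6569430856 = 42.5110893696; 42.5110893696 − 2.6589230393 = 39.8521663303
Divide by 2^4 − 1 = 15.
(16 × 2.6569430856 − 2.6589230393)/(16 − 1) = 2.6568110887

2.656811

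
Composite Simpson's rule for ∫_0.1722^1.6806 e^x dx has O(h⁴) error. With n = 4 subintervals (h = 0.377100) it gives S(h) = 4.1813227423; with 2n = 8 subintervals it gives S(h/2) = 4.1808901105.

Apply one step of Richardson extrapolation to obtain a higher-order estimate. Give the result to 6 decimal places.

4.180861

Order 4 gives 2^r = 16 and 2^r − 1 = 15.
Numerator 16×A(h/2) − A(h) = 16×4.1808901105 − 4.1813227423 = 62.7129190257
Extrapolated: 62.7129190257 / 15 = 4.1808612684
Gap between inputs: 4.326e-04; correction applied: −0.0000288421.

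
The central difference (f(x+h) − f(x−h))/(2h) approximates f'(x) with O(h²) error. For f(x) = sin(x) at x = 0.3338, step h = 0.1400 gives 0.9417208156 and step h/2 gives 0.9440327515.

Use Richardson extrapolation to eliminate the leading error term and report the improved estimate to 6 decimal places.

The method has order 2: 2^2 = 4.
4*0.9440327515 = 3.7761310060; 3.7761310060 − 0.9417208156 = 2.8344101904
(4*0.9440327515 − 0.9417208156)/(4 − 1) = 0.9448033968
Shift from A(h/2): +0.0007706453.

0.944803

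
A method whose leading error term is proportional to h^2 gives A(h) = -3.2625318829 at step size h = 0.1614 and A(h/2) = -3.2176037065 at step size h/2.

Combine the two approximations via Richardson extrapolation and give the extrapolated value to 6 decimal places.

-3.202628

Leading term ∝ h^2; use weight 4 = 2^2.
4×(-3.2176037065) = -12.8704148260; subtract (-3.2625318829) → -9.6078829431
(-9.6078829431) ÷ 3 = -3.2026276477
Correction |R − A(h/2)| = 1.498e-02; gap |A(h/2) − A(h)| = 4.493e-02.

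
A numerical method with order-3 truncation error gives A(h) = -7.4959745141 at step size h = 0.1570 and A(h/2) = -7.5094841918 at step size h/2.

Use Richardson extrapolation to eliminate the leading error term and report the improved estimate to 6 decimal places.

-7.511414

With r = 3 the leading error scales as h^3, so the weight is 2^3 = 8.
Difference of the inputs: -7.5094841918 − (-7.4959745141) = -0.0135096777
Divide by 2^3 − 1 = 7: (-0.0135096777)/7 = -0.0019299540
R = -7.5094841918 − 0.0019299540 = -7.5114141458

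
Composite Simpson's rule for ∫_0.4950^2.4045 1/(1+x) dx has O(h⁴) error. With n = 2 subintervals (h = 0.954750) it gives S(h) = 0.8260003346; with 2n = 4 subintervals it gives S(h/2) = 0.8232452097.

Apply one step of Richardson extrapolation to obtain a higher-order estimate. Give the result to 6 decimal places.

0.823062

r = 4, so 2^r = 16.
16 × 0.8232452097 − 0.8260003346 = 12.3459230206
Divide by 2^4 − 1 = 15.
Result: 0.8230615347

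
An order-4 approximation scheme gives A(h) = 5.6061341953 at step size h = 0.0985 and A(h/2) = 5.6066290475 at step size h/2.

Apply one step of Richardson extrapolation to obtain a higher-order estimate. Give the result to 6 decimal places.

Leading term ∝ h^4; use weight 16 = 2^4.
Top: 16(5.6066290475) − (5.6061341953) = 84.0999305647
Denominator 16 − 1 = 15.
(16×5.6066290475 − 5.6061341953)/(16 − 1) = 5.6066620376
Shift from A(h/2): +0.0000329901.

5.606662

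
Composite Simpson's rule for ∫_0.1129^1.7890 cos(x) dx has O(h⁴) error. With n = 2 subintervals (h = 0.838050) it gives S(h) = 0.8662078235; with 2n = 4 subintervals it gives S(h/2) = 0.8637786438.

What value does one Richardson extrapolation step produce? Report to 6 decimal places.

0.863617

r = 4: numerator weight 16, denominator 15.
16·0.8637786438 = 13.8204583008; 13.8204583008 − 0.8662078235 = 12.9542504773
12.9542504773 ÷ 15 = 0.8636166985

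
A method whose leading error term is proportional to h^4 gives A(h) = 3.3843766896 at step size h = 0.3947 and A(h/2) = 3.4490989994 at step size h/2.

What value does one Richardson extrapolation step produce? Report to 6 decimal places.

Error is O(h^4); halving h shrinks it by 2^4 = 16.
16·3.4490989994 − 3.3843766896 = 51.8012073008
R = 51.8012073008/15 = 3.4534138201
Gap between inputs: 6.472e-02; correction applied: +0.0043148207.

3.453414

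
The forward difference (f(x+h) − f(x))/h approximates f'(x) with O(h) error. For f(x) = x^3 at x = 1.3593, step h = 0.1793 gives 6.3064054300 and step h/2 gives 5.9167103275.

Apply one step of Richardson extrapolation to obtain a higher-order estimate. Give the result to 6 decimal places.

5.527015

r = 1: numerator weight 2, denominator 1.
Weighted: 11.8334206550 − 6.3064054300 = 5.5270152250
Divide by 2^1 − 1 = 1.
Result: 5.5270152250
Correction |R − A(h/2)| = 3.897e-01; gap |A(h/2) − A(h)| = 3.897e-01.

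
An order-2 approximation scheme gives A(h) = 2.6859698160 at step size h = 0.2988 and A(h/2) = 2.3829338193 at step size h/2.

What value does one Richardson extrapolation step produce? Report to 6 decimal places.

The method has order 2: 2^2 = 4.
Weighted: 9.5317352772 − 2.6859698160 = 6.8457654612
Divide by 2^2 − 1 = 3.
Result: 2.2819218204

2.281922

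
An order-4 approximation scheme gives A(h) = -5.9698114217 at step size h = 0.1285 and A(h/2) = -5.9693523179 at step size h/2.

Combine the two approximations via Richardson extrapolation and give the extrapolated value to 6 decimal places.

Error is O(h^4); halving h shrinks it by 2^4 = 16.
16·(-5.9693523179) − (-5.9698114217) = -89.5398256647
R = (-89.5398256647)/15 = -5.9693217110
Shift from A(h/2): +0.0000306069.

-5.969322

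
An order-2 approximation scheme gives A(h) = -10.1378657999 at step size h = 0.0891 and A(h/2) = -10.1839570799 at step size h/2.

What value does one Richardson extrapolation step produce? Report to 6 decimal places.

Leading term ∝ h^2; use weight 4 = 2^2.
2^2·A(h/2) = -40.7358283196; minus A(h) gives -30.5979625197.
R = (-30.5979625197)/3 = -10.1993208399

-10.199321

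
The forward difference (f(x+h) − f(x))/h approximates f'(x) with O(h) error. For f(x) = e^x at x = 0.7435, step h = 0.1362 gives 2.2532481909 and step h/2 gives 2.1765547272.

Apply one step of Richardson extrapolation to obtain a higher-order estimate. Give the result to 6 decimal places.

Order 1 gives 2^r = 2 and 2^r − 1 = 1.
2*2.1765547272 − 2.2532481909 = 2.0998612635
Divide by 2^1 − 1 = 1.
2.0998612635 ÷ 1 = 2.0998612635
Correction |R − A(h/2)| = 7.669e-02; gap |A(h/2) − A(h)| = 7.669e-02.

2.099861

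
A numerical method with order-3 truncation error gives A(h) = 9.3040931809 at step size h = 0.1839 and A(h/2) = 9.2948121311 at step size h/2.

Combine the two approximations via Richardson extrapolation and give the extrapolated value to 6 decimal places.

9.293486

Error is O(h^3); halving h shrinks it by 2^3 = 8.
2^3*A(h/2) = 74.3584970488; minus A(h) gives 65.0544038679.
Divide by 2^3 − 1 = 7.
Extrapolated: 65.0544038679 / 7 = 9.2934862668
Correction |R − A(h/2)| = 1.326e-03; gap |A(h/2) − A(h)| = 9.281e-03.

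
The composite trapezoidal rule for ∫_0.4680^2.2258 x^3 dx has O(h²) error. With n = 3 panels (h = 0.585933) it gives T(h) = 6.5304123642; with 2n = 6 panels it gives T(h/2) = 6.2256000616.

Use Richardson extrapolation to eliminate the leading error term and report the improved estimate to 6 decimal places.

6.123996

The method has order 2: 2^2 = 4.
4·6.2256000616 = 24.9024002464; subtract 6.5304123642 → 18.3719878822
18.3719878822 ÷ 3 = 6.1239959607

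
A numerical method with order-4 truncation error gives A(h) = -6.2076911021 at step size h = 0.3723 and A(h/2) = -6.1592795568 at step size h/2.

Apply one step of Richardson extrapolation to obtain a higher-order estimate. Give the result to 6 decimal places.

-6.156052

Method order is 4; weight 2^4 = 16.
2^4 × A(h/2) = -98.5484729088; minus A(h) gives -92.3407818067.
Extrapolated: (-92.3407818067) / 15 = -6.1560521204
Gap between inputs: 4.841e-02; correction applied: +0.0032274364.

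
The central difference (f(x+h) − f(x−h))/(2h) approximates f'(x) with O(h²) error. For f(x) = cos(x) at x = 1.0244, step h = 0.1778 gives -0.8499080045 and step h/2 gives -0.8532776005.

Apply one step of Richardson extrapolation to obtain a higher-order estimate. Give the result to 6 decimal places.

Method order is 2; weight 2^2 = 4.
4×(-0.8532776005) = -3.4131104020; subtract (-0.8499080045) → -2.5632023975
Divide by 2^2 − 1 = 3.
(-2.5632023975) ÷ 3 = -0.8544007992

-0.854401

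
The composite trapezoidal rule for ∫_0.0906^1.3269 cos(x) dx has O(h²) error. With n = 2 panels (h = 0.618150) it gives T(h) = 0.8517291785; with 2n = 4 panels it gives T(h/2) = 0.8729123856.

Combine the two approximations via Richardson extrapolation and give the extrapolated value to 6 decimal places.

r = 2: numerator weight 4, denominator 3.
A(h/2) − A(h) = 0.8729123856 − 0.8517291785 = 0.0211832071
Correction (A(h/2) − A(h))/(4 − 1) = 0.0211832071/3 = 0.0070610690
R = 0.8729123856 + 0.0070610690 = 0.8799734546

0.879973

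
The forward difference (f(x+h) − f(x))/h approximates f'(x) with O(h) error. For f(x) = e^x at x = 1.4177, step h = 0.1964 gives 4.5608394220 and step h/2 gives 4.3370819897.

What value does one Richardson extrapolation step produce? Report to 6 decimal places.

Order 1 gives 2^r = 2 and 2^r − 1 = 1.
Top: 2(4.3370819897) − (4.5608394220) = 4.1133245574
Denominator 2 − 1 = 1.
R = 4.1133245574/1 = 4.1133245574
Shift from A(h/2): −0.2237574323.

4.113325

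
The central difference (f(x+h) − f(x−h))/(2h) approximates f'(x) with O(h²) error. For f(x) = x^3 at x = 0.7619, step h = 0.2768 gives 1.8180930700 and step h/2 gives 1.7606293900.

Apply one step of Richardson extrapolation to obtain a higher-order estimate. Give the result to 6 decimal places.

Error is O(h^2); halving h shrinks it by 2^2 = 4.
Top: 4(1.7606293900) − (1.8180930700) = 5.2244244900
R = 5.2244244900/3 = 1.7414748300
Shift from A(h/2): −0.0191545600.

1.741475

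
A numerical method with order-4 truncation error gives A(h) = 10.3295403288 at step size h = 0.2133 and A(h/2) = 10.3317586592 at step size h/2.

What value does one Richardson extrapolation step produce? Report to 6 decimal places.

Leading term ∝ h^4; use weight 16 = 2^4.
A(h/2) − A(h) = 10.3317586592 − 10.3295403288 = 0.0022183304
Correction (A(h/2) − A(h))/(16 − 1) = 0.0022183304/15 = 0.0001478887
R = A(h/2) + (A(h/2) − A(h))/15 = 10.3317586592 + 0.0001478887 = 10.3319065479

10.331907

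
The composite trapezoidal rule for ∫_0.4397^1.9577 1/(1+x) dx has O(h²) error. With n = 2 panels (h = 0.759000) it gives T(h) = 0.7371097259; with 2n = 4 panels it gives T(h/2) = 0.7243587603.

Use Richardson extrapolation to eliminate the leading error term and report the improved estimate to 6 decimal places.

Leading term ∝ h^2; use weight 4 = 2^2.
4 × 0.7243587603 = 2.8974350412; 2.8974350412 − 0.7371097259 = 2.1603253153
Denominator 4 − 1 = 3.
Result: 0.7201084384

0.720108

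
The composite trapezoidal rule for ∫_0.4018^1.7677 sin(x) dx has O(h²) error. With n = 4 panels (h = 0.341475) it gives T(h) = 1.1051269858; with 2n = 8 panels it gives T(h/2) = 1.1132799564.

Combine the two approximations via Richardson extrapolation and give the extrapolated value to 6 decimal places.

The method has order 2: 2^2 = 4.
4×1.1132799564 = 4.4531198256; subtract 1.1051269858 → 3.3479928398
(4×1.1132799564 − 1.1051269858)/(4 − 1) = 1.1159976133
Correction |R − A(h/2)| = 2.718e-03; gap |A(h/2) − A(h)| = 8.153e-03.

1.115998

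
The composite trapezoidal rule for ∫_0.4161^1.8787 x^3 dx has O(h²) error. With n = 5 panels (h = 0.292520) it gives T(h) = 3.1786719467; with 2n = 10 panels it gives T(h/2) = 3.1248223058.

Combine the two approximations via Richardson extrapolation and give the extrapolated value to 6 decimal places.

3.106872

Leading term ∝ h^2; use weight 4 = 2^2.
Difference of the inputs: 3.1248223058 − 3.1786719467 = -0.0538496409
Correction (A(h/2) − A(h))/(4 − 1) = (-0.0538496409)/3 = -0.0179498803
R = 3.1248223058 − 0.0179498803 = 3.1068724255
Gap between inputs: 5.385e-02; correction applied: −0.0179498803.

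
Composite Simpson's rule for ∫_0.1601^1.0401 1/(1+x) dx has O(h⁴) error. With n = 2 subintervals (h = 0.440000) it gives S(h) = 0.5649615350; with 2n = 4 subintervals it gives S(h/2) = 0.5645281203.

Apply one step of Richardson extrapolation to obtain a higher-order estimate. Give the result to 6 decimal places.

r = 4, so 2^r = 16.
Numerator 16 × A(h/2) − A(h) = 16 × 0.5645281203 − 0.5649615350 = 8.4674883898
Denominator 16 − 1 = 15.
Extrapolated: 8.4674883898 / 15 = 0.5644992260
Correction |R − A(h/2)| = 2.889e-05; gap |A(h/2) − A(h)| = 4.334e-04.

0.564499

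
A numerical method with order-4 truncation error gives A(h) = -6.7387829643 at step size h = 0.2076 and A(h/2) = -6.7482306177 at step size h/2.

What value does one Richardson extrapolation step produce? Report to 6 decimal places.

Error is O(h^4); halving h shrinks it by 2^4 = 16.
16·(-6.7482306177) − (-6.7387829643) = -101.2329069189
Divide by 2^4 − 1 = 15.
Extrapolated: (-101.2329069189) / 15 = -6.7488604613
Shift from A(h/2): −0.0006298436.

-6.748860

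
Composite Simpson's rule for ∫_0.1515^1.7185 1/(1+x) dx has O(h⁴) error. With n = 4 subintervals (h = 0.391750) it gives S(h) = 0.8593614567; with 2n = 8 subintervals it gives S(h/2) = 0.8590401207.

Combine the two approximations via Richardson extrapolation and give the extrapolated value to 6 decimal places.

Leading term ∝ h^4; use weight 16 = 2^4.
2^4*A(h/2) = 13.7446419312; minus A(h) gives 12.8852804745.
12.8852804745 ÷ 15 = 0.8590186983
Shift from A(h/2): −0.0000214224.

0.859019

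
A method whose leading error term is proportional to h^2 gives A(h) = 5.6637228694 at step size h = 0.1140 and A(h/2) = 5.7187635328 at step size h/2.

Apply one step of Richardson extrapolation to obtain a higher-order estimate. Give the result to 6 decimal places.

5.737110

Leading term ∝ h^2; use weight 4 = 2^2.
Difference of the inputs: 5.7187635328 − 5.6637228694 = 0.0550406634
Correction (A(h/2) − A(h))/(4 − 1) = 0.0550406634/3 = 0.0183468878
R = A(h/2) + (A(h/2) − A(h))/3 = 5.7187635328 + 0.0183468878 = 5.7371104206
Shift from A(h/2): +0.0183468878.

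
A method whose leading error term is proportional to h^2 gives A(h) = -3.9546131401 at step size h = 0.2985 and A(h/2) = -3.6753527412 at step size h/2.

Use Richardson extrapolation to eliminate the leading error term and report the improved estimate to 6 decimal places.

-3.582266

Leading term ∝ h^2; use weight 4 = 2^2.
Weighted: (-14.7014109648) − (-3.9546131401) = -10.7467978247
Denominator 4 − 1 = 3.
(-10.7467978247) ÷ 3 = -3.5822659416
Correction |R − A(h/2)| = 9.309e-02; gap |A(h/2) − A(h)| = 2.793e-01.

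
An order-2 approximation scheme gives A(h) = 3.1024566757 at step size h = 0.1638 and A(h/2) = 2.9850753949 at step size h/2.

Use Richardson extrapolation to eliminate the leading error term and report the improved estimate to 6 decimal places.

The method has order 2: 2^2 = 4.
4·2.9850753949 − 3.1024566757 = 8.8378449039
R = 8.8378449039/3 = 2.9459483013

2.945948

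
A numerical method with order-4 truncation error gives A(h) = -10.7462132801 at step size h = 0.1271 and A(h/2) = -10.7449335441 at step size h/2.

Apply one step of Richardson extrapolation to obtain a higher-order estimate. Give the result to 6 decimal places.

-10.744848

r = 4, so 2^r = 16.
2^4*A(h/2) = -171.9189367056; minus A(h) gives -161.1727234255.
Denominator 16 − 1 = 15.
So the Richardson estimate is -10.7448482284.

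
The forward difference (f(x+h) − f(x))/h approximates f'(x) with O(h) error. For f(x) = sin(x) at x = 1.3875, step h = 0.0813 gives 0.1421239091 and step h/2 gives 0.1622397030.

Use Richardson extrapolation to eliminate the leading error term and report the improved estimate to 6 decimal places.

r = 1: numerator weight 2, denominator 1.
Weighted: 0.3244794060 − 0.1421239091 = 0.1823554969
R = 0.1823554969/1 = 0.1823554969
Shift from A(h/2): +0.0201157939.

0.182355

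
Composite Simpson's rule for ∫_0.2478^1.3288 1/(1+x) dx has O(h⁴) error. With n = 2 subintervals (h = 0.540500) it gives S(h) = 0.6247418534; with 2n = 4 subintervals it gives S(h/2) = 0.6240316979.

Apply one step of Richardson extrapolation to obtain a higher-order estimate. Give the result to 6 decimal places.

0.623984

The method has order 4: 2^4 = 16.
Numerator 16*A(h/2) − A(h) = 16*0.6240316979 − 0.6247418534 = 9.3597653130
R = 9.3597653130/15 = 0.6239843542
Gap between inputs: 7.102e-04; correction applied: −0.0000473437.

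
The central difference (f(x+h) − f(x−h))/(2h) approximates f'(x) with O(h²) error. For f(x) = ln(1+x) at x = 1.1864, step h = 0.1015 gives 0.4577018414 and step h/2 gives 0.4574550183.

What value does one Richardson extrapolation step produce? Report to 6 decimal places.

0.457373

r = 2, so 2^r = 4.
Numerator 4·A(h/2) − A(h) = 4·0.4574550183 − 0.4577018414 = 1.3721182318
1.3721182318 ÷ 3 = 0.4573727439
Shift from A(h/2): −0.0000822744.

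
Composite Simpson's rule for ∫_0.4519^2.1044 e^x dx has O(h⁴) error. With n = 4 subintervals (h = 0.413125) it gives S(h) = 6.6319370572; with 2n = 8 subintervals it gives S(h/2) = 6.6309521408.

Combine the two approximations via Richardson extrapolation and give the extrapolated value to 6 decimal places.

6.630886

Error is O(h^4); halving h shrinks it by 2^4 = 16.
2^4·A(h/2) = 106.0952342528; minus A(h) gives 99.4632971956.
Divide by 2^4 − 1 = 15.
99.4632971956 ÷ 15 = 6.6308864797
Correction |R − A(h/2)| = 6.566e-05; gap |A(h/2) − A(h)| = 9.849e-04.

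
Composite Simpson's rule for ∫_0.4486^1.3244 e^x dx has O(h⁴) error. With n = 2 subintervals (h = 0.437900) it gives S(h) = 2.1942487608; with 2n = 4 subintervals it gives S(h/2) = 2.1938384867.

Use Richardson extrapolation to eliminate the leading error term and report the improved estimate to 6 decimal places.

2.193811

Leading term ∝ h^4; use weight 16 = 2^4.
16*2.1938384867 = 35.1014157872; subtract 2.1942487608 → 32.9071670264
Denominator 16 − 1 = 15.
32.9071670264 ÷ 15 = 2.1938111351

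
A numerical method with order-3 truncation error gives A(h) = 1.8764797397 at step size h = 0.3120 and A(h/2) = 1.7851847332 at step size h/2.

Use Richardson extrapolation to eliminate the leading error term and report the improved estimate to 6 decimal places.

Error is O(h^3); halving h shrinks it by 2^3 = 8.
A(h/2) − A(h) = 1.7851847332 − 1.8764797397 = -0.0912950065
Correction (A(h/2) − A(h))/(8 − 1) = (-0.0912950065)/7 = -0.0130421438
R = 1.7851847332 − 0.0130421438 = 1.7721425894

1.772143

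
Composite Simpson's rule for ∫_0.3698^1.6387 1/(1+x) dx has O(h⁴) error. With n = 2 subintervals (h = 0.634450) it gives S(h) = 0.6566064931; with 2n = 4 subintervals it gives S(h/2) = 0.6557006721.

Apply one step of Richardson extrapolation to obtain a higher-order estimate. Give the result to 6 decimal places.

0.655640

Leading term ∝ h^4; use weight 16 = 2^4.
16*0.6557006721 = 10.4912107536; subtract 0.6566064931 → 9.8346042605
9.8346042605 ÷ 15 = 0.6556402840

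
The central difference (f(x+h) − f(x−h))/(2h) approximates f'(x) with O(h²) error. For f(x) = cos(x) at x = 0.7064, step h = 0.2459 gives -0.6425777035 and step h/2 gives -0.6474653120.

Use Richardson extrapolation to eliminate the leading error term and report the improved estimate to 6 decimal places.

Leading term ∝ h^2; use weight 4 = 2^2.
4 × (-0.6474653120) − (-0.6425777035) = -1.9472835445
(4 × (-0.6474653120) − (-0.6425777035))/(4 − 1) = -0.6490945148

-0.649095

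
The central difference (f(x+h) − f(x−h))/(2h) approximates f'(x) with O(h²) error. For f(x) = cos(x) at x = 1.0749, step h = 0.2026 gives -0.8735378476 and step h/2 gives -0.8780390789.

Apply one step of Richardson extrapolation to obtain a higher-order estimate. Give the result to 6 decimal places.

Order 2 gives 2^r = 4 and 2^r − 1 = 3.
A(h/2) − A(h) = -0.8780390789 − (-0.8735378476) = -0.0045012313
Correction (A(h/2) − A(h))/(4 − 1) = (-0.0045012313)/3 = -0.0015004104
R = -0.8780390789 − 0.0015004104 = -0.8795394893
Correction |R − A(h/2)| = 1.500e-03; gap |A(h/2) − A(h)| = 4.501e-03.

-0.879539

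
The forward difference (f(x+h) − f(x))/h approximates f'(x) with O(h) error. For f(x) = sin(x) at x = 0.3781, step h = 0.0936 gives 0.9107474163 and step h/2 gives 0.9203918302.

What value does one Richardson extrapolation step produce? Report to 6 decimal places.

The method has order 1: 2^1 = 2.
2·0.9203918302 = 1.8407836604; subtract 0.9107474163 → 0.9300362441
Divide by 2^1 − 1 = 1.
So the Richardson estimate is 0.9300362441.
Shift from A(h/2): +0.0096444139.

0.930036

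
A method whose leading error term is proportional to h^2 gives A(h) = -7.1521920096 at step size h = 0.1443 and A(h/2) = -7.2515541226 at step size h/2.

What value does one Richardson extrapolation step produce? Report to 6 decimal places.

-7.284675

With r = 2 the leading error scales as h^2, so the weight is 2^2 = 4.
4·(-7.2515541226) = -29.0062164904; (-29.0062164904) − (-7.1521920096) = -21.8540244808
Extrapolated: (-21.8540244808) / 3 = -7.2846748269
Shift from A(h/2): −0.0331207043.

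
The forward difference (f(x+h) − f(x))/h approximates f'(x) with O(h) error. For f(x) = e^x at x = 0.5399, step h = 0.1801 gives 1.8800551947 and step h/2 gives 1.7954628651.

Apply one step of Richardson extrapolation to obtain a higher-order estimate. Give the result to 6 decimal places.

1.710871

r = 1, so 2^r = 2.
2·1.7954628651 = 3.5909257302; 3.5909257302 − 1.8800551947 = 1.7108705355
Denominator 2 − 1 = 1.
(2·1.7954628651 − 1.8800551947)/(2 − 1) = 1.7108705355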